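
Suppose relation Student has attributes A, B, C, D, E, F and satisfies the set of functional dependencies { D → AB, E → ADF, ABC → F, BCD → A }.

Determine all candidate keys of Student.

{C, E}

Attributes C, E never appear on any right-hand side, so every candidate key must contain {C, E}.
{C, E}⁺ = {A, B, C, D, E, F}, which is all of the schema, so {C, E} is the only candidate key.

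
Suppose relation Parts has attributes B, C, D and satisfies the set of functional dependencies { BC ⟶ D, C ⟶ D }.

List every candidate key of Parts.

Attributes B, C never appear on any right-hand side, so every candidate key must contain {B, C}.
{B, C}⁺ = {B, C, D}, which is all of the schema, so {B, C} is the only candidate key.

{B, C}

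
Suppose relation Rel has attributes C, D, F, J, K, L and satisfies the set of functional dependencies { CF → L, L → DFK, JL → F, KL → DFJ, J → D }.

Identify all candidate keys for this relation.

Attribute C never appears on the right-hand side of any dependency, so C must belong to every candidate key.
{C}⁺ = {C}, which is not all of the schema, so we must add further attributes.
{C, F}⁺: CF→L adds L; L→DFK adds D, K; KL→DFJ adds J → {C, D, F, J, K, L}. Minimal: {F}⁺ = {F}; {C}⁺ = {C} — none reach the full schema.
{C, L}⁺: L→DFK adds D, F, K; KL→DFJ adds J → {C, D, F, J, K, L}. Minimal: {L}⁺ = {D, F, J, K, L}; {C}⁺ = {C} — none reach the full schema.

(C, F); (C, L)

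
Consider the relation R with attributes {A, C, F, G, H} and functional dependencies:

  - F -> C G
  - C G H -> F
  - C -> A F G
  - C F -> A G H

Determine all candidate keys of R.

(C); (F)

{C}⁺: C→AFG adds A, F, G; CF→AGH adds H → {A, C, F, G, H}.
{F}⁺: F→CG adds C, G; C→AFG adds A; CF→AGH adds H → {A, C, F, G, H}.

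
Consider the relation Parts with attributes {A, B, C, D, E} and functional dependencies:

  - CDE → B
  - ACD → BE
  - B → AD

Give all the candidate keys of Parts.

Attribute C never appears on the right-hand side of any dependency, so C must belong to every candidate key.
{C}⁺ = {C}, which is not all of the schema, so we must add further attributes.
{B, C}⁺: B→AD adds A, D; ACD→BE adds E → {A, B, C, D, E}. Minimal: {C}⁺ = {C}; {B}⁺ = {A, B, D} — none reach the full schema.
{A, C, D}⁺: ACD→BE adds B, E → {A, B, C, D, E}. Minimal: {C, D}⁺ = {C, D}; {A, D}⁺ = {A, D}; {A, C}⁺ = {A, C} — none reach the full schema.
{C, D, E}⁺: CDE→B adds B; B→AD adds A → {A, B, C, D, E}. Minimal: {D, E}⁺ = {D, E}; {C, E}⁺ = {C, E}; {C, D}⁺ = {C, D} — none reach the full schema.
Any other superkey contains one of these as a subset, so there are no further candidate keys.

(B, C), (A, C, D), (C, D, E)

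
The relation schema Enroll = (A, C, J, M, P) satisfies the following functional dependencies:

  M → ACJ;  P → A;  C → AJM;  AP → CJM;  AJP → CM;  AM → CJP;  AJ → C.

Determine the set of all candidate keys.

{C}⁺: C→AJM adds A, J, M; AM→CJP adds P → {A, C, J, M, P}.
{M}⁺: M→ACJ adds A, C, J; AM→CJP adds P → {A, C, J, M, P}.
{P}⁺: P→A adds A; AP→CJM adds C, J, M → {A, C, J, M, P}.
{A, J}⁺: AJ→C adds C; C→AJM adds M; AM→CJP adds P → {A, C, J, M, P}. Minimal: {J}⁺ = {J}; {A}⁺ = {A} — none reach the full schema.

{C}; {M}; {P}; {A, J}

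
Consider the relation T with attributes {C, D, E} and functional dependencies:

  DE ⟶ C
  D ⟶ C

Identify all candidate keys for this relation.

Attributes D, E never appear on any right-hand side, so every candidate key must contain {D, E}.
{D, E}⁺ = {C, D, E}, which is all of the schema, so {D, E} is the only candidate key.

DE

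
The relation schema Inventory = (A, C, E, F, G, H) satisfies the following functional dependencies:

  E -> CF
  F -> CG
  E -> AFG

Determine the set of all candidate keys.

{E, H}⁺: E→CF adds C, F; F→CG adds G; E→AFG adds A → {A, C, E, F, G, H}. Minimal: {H}⁺ = {H}; {E}⁺ = {A, C, E, F, G} — none reach the full schema.
No other minimal superkey exists.

{E, H}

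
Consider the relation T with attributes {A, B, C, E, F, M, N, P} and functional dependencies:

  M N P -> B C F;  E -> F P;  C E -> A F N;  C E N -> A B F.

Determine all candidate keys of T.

Attributes E, M never appear on any right-hand side, so every candidate key must contain {E, M}.
{E, M}⁺ = {E, F, M, P}, which is not all of the schema, so we must add further attributes.
{C, E, M}⁺: E→FP adds F, P; CE→AFN adds A, N; CEN→ABF adds B → {A, B, C, E, F, M, N, P}.
{E, M, N}⁺: E→FP adds F, P; MNP→BCF adds B, C; CE→AFN adds A → {A, B, C, E, F, M, N, P}.

{C, E, M}, {E, M, N}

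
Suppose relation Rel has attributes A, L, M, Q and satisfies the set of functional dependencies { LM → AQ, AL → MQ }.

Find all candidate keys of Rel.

Attribute L never appears on the right-hand side of any dependency, so L must belong to every candidate key.
{L}⁺ = {L}, which is not all of the schema, so we must add further attributes.
{A, L}⁺: AL→MQ adds M, Q → {A, L, M, Q}. Minimal: {L}⁺ = {L}; {A}⁺ = {A} — none reach the full schema.
{L, M}⁺: LM→AQ adds A, Q → {A, L, M, Q}. Minimal: {M}⁺ = {M}; {L}⁺ = {L} — none reach the full schema.
Any other superkey contains one of these as a subset, so there are no further candidate keys.

(A, L), (L, M)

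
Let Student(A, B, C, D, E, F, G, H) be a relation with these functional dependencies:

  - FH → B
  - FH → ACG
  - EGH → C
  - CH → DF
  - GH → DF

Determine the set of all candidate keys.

CEH; EFH; EGH

{C, E, H}⁺: CH→DF adds D, F; FH→B adds B; FH→ACG adds A, G → {A, B, C, D, E, F, G, H}. Minimal: {E, H}⁺ = {E, H}; {C, H}⁺ = {A, B, C, D, F, G, H}; {C, E}⁺ = {C, E} — none reach the full schema.
{E, F, H}⁺: FH→B adds B; FH→ACG adds A, C, G; CH→DF adds D → {A, B, C, D, E, F, G, H}. Minimal: {F, H}⁺ = {A, B, C, D, F, G, H}; {E, H}⁺ = {E, H}; {E, F}⁺ = {E, F} — none reach the full schema.
{E, G, H}⁺: EGH→C adds C; CH→DF adds D, F; FH→B adds B; FH→ACG adds A → {A, B, C, D, E, F, G, H}. Minimal: {G, H}⁺ = {A, B, C, D, F, G, H}; {E, H}⁺ = {E, H}; {E, G}⁺ = {E, G} — none reach the full schema.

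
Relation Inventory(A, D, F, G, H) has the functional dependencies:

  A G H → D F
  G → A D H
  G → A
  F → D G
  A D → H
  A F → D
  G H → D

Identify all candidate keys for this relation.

{F}⁺: F→DG adds D, G; G→ADH adds A, H → {A, D, F, G, H}.
{G}⁺: G→ADH adds A, D, H; AGH→DF adds F → {A, D, F, G, H}.
Any other superkey contains one of these as a subset, so there are no further candidate keys.

(F), (G)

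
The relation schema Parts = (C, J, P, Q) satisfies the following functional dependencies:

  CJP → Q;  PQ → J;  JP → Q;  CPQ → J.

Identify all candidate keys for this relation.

{C, J, P}; {C, P, Q}

Attributes C, P never appear on any right-hand side, so every candidate key must contain {C, P}.
{C, P}⁺ = {C, P}, which is not all of the schema, so we must add further attributes.
{C, J, P}⁺: CJP→Q adds Q → {C, J, P, Q}. Minimal: {J, P}⁺ = {J, P, Q}; {C, P}⁺ = {C, P}; {C, J}⁺ = {C, J} — none reach the full schema.
{C, P, Q}⁺: PQ→J adds J → {C, J, P, Q}. Minimal: {P, Q}⁺ = {J, P, Q}; {C, Q}⁺ = {C, Q}; {C, P}⁺ = {C, P} — none reach the full schema.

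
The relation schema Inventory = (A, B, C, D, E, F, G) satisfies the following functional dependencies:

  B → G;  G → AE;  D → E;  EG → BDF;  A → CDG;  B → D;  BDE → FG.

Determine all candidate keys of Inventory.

{A}⁺: A→CDG adds C, D, G; G→AE adds E; EG→BDF adds B, F → {A, B, C, D, E, F, G}.
{B}⁺: B→G adds G; G→AE adds A, E; EG→BDF adds D, F; A→CDG adds C → {A, B, C, D, E, F, G}.
{G}⁺: G→AE adds A, E; EG→BDF adds B, D, F; A→CDG adds C → {A, B, C, D, E, F, G}.

{A}, {B}, {G}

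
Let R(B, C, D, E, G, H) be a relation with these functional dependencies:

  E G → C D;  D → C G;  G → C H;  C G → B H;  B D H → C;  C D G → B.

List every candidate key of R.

Attribute E never appears on the right-hand side of any dependency, so E must belong to every candidate key.
{E}⁺ = {E}, which is not all of the schema, so we must add further attributes.
{D, E}⁺: D→CG adds C, G; G→CH adds H; CG→BH adds B → {B, C, D, E, G, H}. Minimal: {E}⁺ = {E}; {D}⁺ = {B, C, D, G, H} — none reach the full schema.
{E, G}⁺: EG→CD adds C, D; G→CH adds H; CG→BH adds B → {B, C, D, E, G, H}. Minimal: {G}⁺ = {B, C, G, H}; {E}⁺ = {E} — none reach the full schema.

{D, E}; {E, G}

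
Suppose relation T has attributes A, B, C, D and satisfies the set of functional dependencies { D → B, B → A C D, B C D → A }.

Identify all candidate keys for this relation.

{B}, {D}

{B}⁺: B→ACD adds A, C, D → {A, B, C, D}.
{D}⁺: D→B adds B; B→ACD adds A, C → {A, B, C, D}.
Any other superkey contains one of these as a subset, so there are no further candidate keys.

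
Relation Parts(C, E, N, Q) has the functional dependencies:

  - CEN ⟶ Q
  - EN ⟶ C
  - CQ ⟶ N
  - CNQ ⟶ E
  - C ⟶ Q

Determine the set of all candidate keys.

{C}⁺: C→Q adds Q; CQ→N adds N; CNQ→E adds E → {C, E, N, Q}.
{E, N}⁺: EN→C adds C; C→Q adds Q → {C, E, N, Q}.

(C), (E, N)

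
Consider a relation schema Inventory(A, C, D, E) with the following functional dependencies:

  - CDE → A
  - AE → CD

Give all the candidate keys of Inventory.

Attribute E never appears on the right-hand side of any dependency, so E must belong to every candidate key.
{E}⁺ = {E}, which is not all of the schema, so we must add further attributes.
{A, E}⁺: AE→CD adds C, D → {A, C, D, E}. Minimal: {E}⁺ = {E}; {A}⁺ = {A} — none reach the full schema.
{C, D, E}⁺: CDE→A adds A → {A, C, D, E}. Minimal: {D, E}⁺ = {D, E}; {C, E}⁺ = {C, E}; {C, D}⁺ = {C, D} — none reach the full schema.

{A, E}; {C, D, E}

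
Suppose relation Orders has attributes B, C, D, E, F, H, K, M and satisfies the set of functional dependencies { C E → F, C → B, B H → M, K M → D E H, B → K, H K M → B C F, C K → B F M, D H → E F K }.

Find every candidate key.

{C}⁺: C→B adds B; B→K adds K; CK→BFM adds F, M; KM→DEH adds D, E, H → {B, C, D, E, F, H, K, M}.
{B, H}⁺: BH→M adds M; B→K adds K; HKM→BCF adds C, F; KM→DEH adds D, E → {B, C, D, E, F, H, K, M}.
{B, M}⁺: B→K adds K; KM→DEH adds D, E, H; HKM→BCF adds C, F → {B, C, D, E, F, H, K, M}.
{K, M}⁺: KM→DEH adds D, E, H; HKM→BCF adds B, C, F → {B, C, D, E, F, H, K, M}.
{D, H, M}⁺: DH→EFK adds E, F, K; HKM→BCF adds B, C → {B, C, D, E, F, H, K, M}.
Any other superkey contains one of these as a subset, so there are no further candidate keys.

C; BH; BM; KM; DHM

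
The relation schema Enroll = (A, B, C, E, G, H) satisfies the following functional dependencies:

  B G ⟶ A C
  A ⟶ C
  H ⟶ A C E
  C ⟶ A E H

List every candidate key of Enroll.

{B, G}⁺: BG→AC adds A, C; C→AEH adds E, H → {A, B, C, E, G, H}. Minimal: {G}⁺ = {G}; {B}⁺ = {B} — none reach the full schema.
No other minimal superkey exists.

BG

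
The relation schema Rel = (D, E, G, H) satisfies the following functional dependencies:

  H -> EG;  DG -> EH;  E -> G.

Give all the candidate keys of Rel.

DE; DG; DH

Attribute D never appears on the right-hand side of any dependency, so D must belong to every candidate key.
{D}⁺ = {D}, which is not all of the schema, so we must add further attributes.
{D, E}⁺: E→G adds G; DG→EH adds H → {D, E, G, H}. Minimal: {E}⁺ = {E, G}; {D}⁺ = {D} — none reach the full schema.
{D, G}⁺: DG→EH adds E, H → {D, E, G, H}. Minimal: {G}⁺ = {G}; {D}⁺ = {D} — none reach the full schema.
{D, H}⁺: H→EG adds E, G → {D, E, G, H}. Minimal: {H}⁺ = {E, G, H}; {D}⁺ = {D} — none reach the full schema.
Any other superkey contains one of these as a subset, so there are no further candidate keys.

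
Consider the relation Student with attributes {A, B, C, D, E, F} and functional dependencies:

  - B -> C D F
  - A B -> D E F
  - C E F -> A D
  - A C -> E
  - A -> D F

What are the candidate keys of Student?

{A, B}, {B, E}

Attribute B never appears on the right-hand side of any dependency, so B must belong to every candidate key.
{B}⁺ = {B, C, D, F}, which is not all of the schema, so we must add further attributes.
{A, B}⁺: B→CDF adds C, D, F; AB→DEF adds E → {A, B, C, D, E, F}.
{B, E}⁺: B→CDF adds C, D, F; CEF→AD adds A → {A, B, C, D, E, F}.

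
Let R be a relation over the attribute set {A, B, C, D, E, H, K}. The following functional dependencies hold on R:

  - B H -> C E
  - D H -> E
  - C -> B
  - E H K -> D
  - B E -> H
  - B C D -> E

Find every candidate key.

ABEK, ABHK, ACDK, ACEK, ACHK

Attributes A, K never appear on any right-hand side, so every candidate key must contain {A, K}.
{A, K}⁺ = {A, K}, which is not all of the schema, so we must add further attributes.
{A, B, E, K}⁺: BE→H adds H; BH→CE adds C; EHK→D adds D → {A, B, C, D, E, H, K}. Minimal: {B, E, K}⁺ = {B, C, D, E, H, K}; {A, E, K}⁺ = {A, E, K}; {A, B, K}⁺ = {A, B, K}; … — none reach the full schema.
{A, B, H, K}⁺: BH→CE adds C, E; EHK→D adds D → {A, B, C, D, E, H, K}. Minimal: {B, H, K}⁺ = {B, C, D, E, H, K}; {A, H, K}⁺ = {A, H, K}; {A, B, K}⁺ = {A, B, K}; … — none reach the full schema.
{A, C, D, K}⁺: C→B adds B; BCD→E adds E; BE→H adds H → {A, B, C, D, E, H, K}. Minimal: {C, D, K}⁺ = {B, C, D, E, H, K}; {A, D, K}⁺ = {A, D, K}; {A, C, K}⁺ = {A, B, C, K}; … — none reach the full schema.
{A, C, E, K}⁺: C→B adds B; BE→H adds H; EHK→D adds D → {A, B, C, D, E, H, K}. Minimal: {C, E, K}⁺ = {B, C, D, E, H, K}; {A, E, K}⁺ = {A, E, K}; {A, C, K}⁺ = {A, B, C, K}; … — none reach the full schema.
{A, C, H, K}⁺: C→B adds B; BH→CE adds E; EHK→D adds D → {A, B, C, D, E, H, K}. Minimal: {C, H, K}⁺ = {B, C, D, E, H, K}; {A, H, K}⁺ = {A, H, K}; {A, C, K}⁺ = {A, B, C, K}; … — none reach the full schema.
Any other superkey contains one of these as a subset, so there are no further candidate keys.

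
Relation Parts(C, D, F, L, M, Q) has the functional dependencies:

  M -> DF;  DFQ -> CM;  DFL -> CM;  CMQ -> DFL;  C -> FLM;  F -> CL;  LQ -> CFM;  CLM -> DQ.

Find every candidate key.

{C}, {F}, {M}, {L, Q}

{C}⁺: C→FLM adds F, L, M; CLM→DQ adds D, Q → {C, D, F, L, M, Q}.
{F}⁺: F→CL adds C, L; C→FLM adds M; CLM→DQ adds D, Q → {C, D, F, L, M, Q}.
{M}⁺: M→DF adds D, F; F→CL adds C, L; CLM→DQ adds Q → {C, D, F, L, M, Q}.
{L, Q}⁺: LQ→CFM adds C, F, M; CLM→DQ adds D → {C, D, F, L, M, Q}. Minimal: {Q}⁺ = {Q}; {L}⁺ = {L} — none reach the full schema.
Any other superkey contains one of these as a subset, so there are no further candidate keys.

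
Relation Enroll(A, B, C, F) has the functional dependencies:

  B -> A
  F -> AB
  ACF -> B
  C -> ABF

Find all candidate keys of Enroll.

{C}

Attribute C never appears on the right-hand side of any dependency, so C must belong to every candidate key.
{C}⁺ = {A, B, C, F}, which is all of the schema, so {C} is the only candidate key.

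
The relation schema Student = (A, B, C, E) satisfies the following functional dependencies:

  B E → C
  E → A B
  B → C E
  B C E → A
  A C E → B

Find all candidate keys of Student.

{B}⁺: B→CE adds C, E; BCE→A adds A → {A, B, C, E}.
{E}⁺: E→AB adds A, B; B→CE adds C → {A, B, C, E}.
Any other superkey contains one of these as a subset, so there are no further candidate keys.

B, E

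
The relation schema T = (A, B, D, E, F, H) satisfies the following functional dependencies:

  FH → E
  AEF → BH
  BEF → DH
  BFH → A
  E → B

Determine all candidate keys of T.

{E, F}; {F, H}

Attribute F never appears on the right-hand side of any dependency, so F must belong to every candidate key.
{F}⁺ = {F}, which is not all of the schema, so we must add further attributes.
{E, F}⁺: E→B adds B; BEF→DH adds D, H; BFH→A adds A → {A, B, D, E, F, H}. Minimal: {F}⁺ = {F}; {E}⁺ = {B, E} — none reach the full schema.
{F, H}⁺: FH→E adds E; E→B adds B; BEF→DH adds D; BFH→A adds A → {A, B, D, E, F, H}. Minimal: {H}⁺ = {H}; {F}⁺ = {F} — none reach the full schema.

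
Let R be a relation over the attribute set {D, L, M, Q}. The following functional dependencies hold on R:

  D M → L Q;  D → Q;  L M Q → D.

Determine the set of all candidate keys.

(D, M), (L, M, Q)

Attribute M never appears on the right-hand side of any dependency, so M must belong to every candidate key.
{M}⁺ = {M}, which is not all of the schema, so we must add further attributes.
{D, M}⁺: DM→LQ adds L, Q → {D, L, M, Q}. Minimal: {M}⁺ = {M}; {D}⁺ = {D, Q} — none reach the full schema.
{L, M, Q}⁺: LMQ→D adds D → {D, L, M, Q}. Minimal: {M, Q}⁺ = {M, Q}; {L, Q}⁺ = {L, Q}; {L, M}⁺ = {L, M} — none reach the full schema.
Any other superkey contains one of these as a subset, so there are no further candidate keys.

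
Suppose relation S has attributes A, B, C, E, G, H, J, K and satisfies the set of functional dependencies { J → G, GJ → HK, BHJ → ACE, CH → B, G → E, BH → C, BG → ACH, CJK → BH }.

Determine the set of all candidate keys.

{B, J}⁺: J→G adds G; GJ→HK adds H, K; BHJ→ACE adds A, C, E → {A, B, C, E, G, H, J, K}.
{C, J}⁺: J→G adds G; GJ→HK adds H, K; CH→B adds B; G→E adds E; BG→ACH adds A → {A, B, C, E, G, H, J, K}.
Any other superkey contains one of these as a subset, so there are no further candidate keys.

{B, J}; {C, J}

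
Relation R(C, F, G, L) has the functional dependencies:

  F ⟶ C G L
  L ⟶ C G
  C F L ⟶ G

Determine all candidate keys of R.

{F}

Attribute F never appears on the right-hand side of any dependency, so F must belong to every candidate key.
{F}⁺ = {C, F, G, L}, which is all of the schema, so {F} is the only candidate key.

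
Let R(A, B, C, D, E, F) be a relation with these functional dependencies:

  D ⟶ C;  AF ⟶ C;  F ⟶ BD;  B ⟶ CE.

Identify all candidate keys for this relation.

AF

Attributes A, F never appear on any right-hand side, so every candidate key must contain {A, F}.
{A, F}⁺ = {A, B, C, D, E, F}, which is all of the schema, so {A, F} is the only candidate key.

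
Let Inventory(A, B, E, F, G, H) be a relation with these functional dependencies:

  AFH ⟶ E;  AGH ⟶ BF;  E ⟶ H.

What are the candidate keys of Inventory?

AEG; AGH

{A, E, G}⁺: E→H adds H; AGH→BF adds B, F → {A, B, E, F, G, H}.
{A, G, H}⁺: AGH→BF adds B, F; AFH→E adds E → {A, B, E, F, G, H}.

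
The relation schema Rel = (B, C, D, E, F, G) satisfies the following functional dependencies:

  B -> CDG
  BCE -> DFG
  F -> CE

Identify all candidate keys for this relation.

{B, E}⁺: B→CDG adds C, D, G; BCE→DFG adds F → {B, C, D, E, F, G}.
{B, F}⁺: B→CDG adds C, D, G; F→CE adds E → {B, C, D, E, F, G}.

{B, E}, {B, F}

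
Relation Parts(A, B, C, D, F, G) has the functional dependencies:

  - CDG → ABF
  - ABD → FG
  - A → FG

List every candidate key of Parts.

{A, C, D}; {C, D, G}

Attributes C, D never appear on any right-hand side, so every candidate key must contain {C, D}.
{C, D}⁺ = {C, D}, which is not all of the schema, so we must add further attributes.
{A, C, D}⁺: A→FG adds F, G; CDG→ABF adds B → {A, B, C, D, F, G}. Minimal: {C, D}⁺ = {C, D}; {A, D}⁺ = {A, D, F, G}; {A, C}⁺ = {A, C, F, G} — none reach the full schema.
{C, D, G}⁺: CDG→ABF adds A, B, F → {A, B, C, D, F, G}. Minimal: {D, G}⁺ = {D, G}; {C, G}⁺ = {C, G}; {C, D}⁺ = {C, D} — none reach the full schema.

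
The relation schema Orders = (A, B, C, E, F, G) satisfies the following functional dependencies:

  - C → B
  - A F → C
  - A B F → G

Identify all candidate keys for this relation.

AEF

{A, E, F}⁺: AF→C adds C; C→B adds B; ABF→G adds G → {A, B, C, E, F, G}. Minimal: {E, F}⁺ = {E, F}; {A, F}⁺ = {A, B, C, F, G}; {A, E}⁺ = {A, E} — none reach the full schema.
No other minimal superkey exists.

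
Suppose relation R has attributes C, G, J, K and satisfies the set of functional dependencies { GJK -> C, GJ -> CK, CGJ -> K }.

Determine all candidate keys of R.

Attributes G, J never appear on any right-hand side, so every candidate key must contain {G, J}.
{G, J}⁺ = {C, G, J, K}, which is all of the schema, so {G, J} is the only candidate key.

GJ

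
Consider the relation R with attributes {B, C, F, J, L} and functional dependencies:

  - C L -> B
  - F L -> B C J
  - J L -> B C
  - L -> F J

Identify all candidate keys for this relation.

{L}

Attribute L never appears on the right-hand side of any dependency, so L must belong to every candidate key.
{L}⁺ = {B, C, F, J, L}, which is all of the schema, so {L} is the only candidate key.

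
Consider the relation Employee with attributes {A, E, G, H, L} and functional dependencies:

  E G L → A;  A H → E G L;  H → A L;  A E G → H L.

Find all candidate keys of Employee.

{H}⁺: H→AL adds A, L; AH→EGL adds E, G → {A, E, G, H, L}.
{A, E, G}⁺: AEG→HL adds H, L → {A, E, G, H, L}. Minimal: {E, G}⁺ = {E, G}; {A, G}⁺ = {A, G}; {A, E}⁺ = {A, E} — none reach the full schema.
{E, G, L}⁺: EGL→A adds A; AEG→HL adds H → {A, E, G, H, L}. Minimal: {G, L}⁺ = {G, L}; {E, L}⁺ = {E, L}; {E, G}⁺ = {E, G} — none reach the full schema.
Any other superkey contains one of these as a subset, so there are no further candidate keys.

H, AEG, EGL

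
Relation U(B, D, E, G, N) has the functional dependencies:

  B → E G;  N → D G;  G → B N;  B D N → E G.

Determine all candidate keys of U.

{B}, {G}, {N}

{B}⁺: B→EG adds E, G; G→BN adds N; N→DG adds D → {B, D, E, G, N}.
{G}⁺: G→BN adds B, N; B→EG adds E; N→DG adds D → {B, D, E, G, N}.
{N}⁺: N→DG adds D, G; G→BN adds B; BDN→EG adds E → {B, D, E, G, N}.
Any other superkey contains one of these as a subset, so there are no further candidate keys.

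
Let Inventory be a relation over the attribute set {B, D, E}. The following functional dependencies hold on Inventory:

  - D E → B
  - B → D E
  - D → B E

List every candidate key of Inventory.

{B}, {D}

{B}⁺: B→DE adds D, E → {B, D, E}.
{D}⁺: D→BE adds B, E → {B, D, E}.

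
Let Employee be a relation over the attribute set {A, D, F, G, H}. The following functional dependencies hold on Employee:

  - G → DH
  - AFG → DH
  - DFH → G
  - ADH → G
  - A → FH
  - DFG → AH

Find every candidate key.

AD, AG, FG, DFH

{A, D}⁺: A→FH adds F, H; DFH→G adds G → {A, D, F, G, H}.
{A, G}⁺: G→DH adds D, H; A→FH adds F → {A, D, F, G, H}.
{F, G}⁺: G→DH adds D, H; DFG→AH adds A → {A, D, F, G, H}.
{D, F, H}⁺: DFH→G adds G; DFG→AH adds A → {A, D, F, G, H}.
Any other superkey contains one of these as a subset, so there are no further candidate keys.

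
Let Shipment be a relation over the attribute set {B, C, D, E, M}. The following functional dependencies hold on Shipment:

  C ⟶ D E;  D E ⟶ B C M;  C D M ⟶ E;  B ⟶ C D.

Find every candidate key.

{B}⁺: B→CD adds C, D; C→DE adds E; DE→BCM adds M → {B, C, D, E, M}.
{C}⁺: C→DE adds D, E; DE→BCM adds B, M → {B, C, D, E, M}.
{D, E}⁺: DE→BCM adds B, C, M → {B, C, D, E, M}. Minimal: {E}⁺ = {E}; {D}⁺ = {D} — none reach the full schema.
Any other superkey contains one of these as a subset, so there are no further candidate keys.

B, C, DE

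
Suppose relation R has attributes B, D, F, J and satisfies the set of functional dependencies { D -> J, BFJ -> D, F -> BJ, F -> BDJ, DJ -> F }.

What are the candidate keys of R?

(D), (F)

{D}⁺: D→J adds J; DJ→F adds F; F→BJ adds B → {B, D, F, J}.
{F}⁺: F→BJ adds B, J; F→BDJ adds D → {B, D, F, J}.
Any other superkey contains one of these as a subset, so there are no further candidate keys.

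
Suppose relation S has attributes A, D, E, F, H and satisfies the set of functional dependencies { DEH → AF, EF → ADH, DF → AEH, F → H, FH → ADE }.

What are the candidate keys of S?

{F}⁺: F→H adds H; FH→ADE adds A, D, E → {A, D, E, F, H}.
{D, E, H}⁺: DEH→AF adds A, F → {A, D, E, F, H}. Minimal: {E, H}⁺ = {E, H}; {D, H}⁺ = {D, H}; {D, E}⁺ = {D, E} — none reach the full schema.
Any other superkey contains one of these as a subset, so there are no further candidate keys.

(F), (D, E, H)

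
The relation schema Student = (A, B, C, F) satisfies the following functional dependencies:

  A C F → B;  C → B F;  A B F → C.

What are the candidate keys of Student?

Attribute A never appears on the right-hand side of any dependency, so A must belong to every candidate key.
{A}⁺ = {A}, which is not all of the schema, so we must add further attributes.
{A, C}⁺: C→BF adds B, F → {A, B, C, F}. Minimal: {C}⁺ = {B, C, F}; {A}⁺ = {A} — none reach the full schema.
{A, B, F}⁺: ABF→C adds C → {A, B, C, F}. Minimal: {B, F}⁺ = {B, F}; {A, F}⁺ = {A, F}; {A, B}⁺ = {A, B} — none reach the full schema.

{A, C}, {A, B, F}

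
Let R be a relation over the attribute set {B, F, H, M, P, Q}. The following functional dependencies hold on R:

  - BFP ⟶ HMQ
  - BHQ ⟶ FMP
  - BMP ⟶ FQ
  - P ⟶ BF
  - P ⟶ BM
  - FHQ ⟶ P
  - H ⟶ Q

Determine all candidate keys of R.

{P}⁺: P→BF adds B, F; P→BM adds M; BFP→HMQ adds H, Q → {B, F, H, M, P, Q}.
{B, H}⁺: H→Q adds Q; BHQ→FMP adds F, M, P → {B, F, H, M, P, Q}. Minimal: {H}⁺ = {H, Q}; {B}⁺ = {B} — none reach the full schema.
{F, H}⁺: H→Q adds Q; FHQ→P adds P; P→BF adds B; P→BM adds M → {B, F, H, M, P, Q}. Minimal: {H}⁺ = {H, Q}; {F}⁺ = {F} — none reach the full schema.

{P}; {B, H}; {F, H}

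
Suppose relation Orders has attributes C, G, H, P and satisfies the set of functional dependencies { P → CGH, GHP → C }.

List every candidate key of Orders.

Attribute P never appears on the right-hand side of any dependency, so P must belong to every candidate key.
{P}⁺ = {C, G, H, P}, which is all of the schema, so {P} is the only candidate key.

P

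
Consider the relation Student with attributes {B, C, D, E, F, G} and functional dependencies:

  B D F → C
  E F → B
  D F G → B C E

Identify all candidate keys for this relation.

(D, F, G)

Attributes D, F, G never appear on any right-hand side, so every candidate key must contain {D, F, G}.
{D, F, G}⁺ = {B, C, D, E, F, G}, which is all of the schema, so {D, F, G} is the only candidate key.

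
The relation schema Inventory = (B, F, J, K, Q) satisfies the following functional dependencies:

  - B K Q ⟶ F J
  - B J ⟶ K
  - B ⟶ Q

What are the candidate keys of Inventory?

Attribute B never appears on the right-hand side of any dependency, so B must belong to every candidate key.
{B}⁺ = {B, Q}, which is not all of the schema, so we must add further attributes.
{B, J}⁺: BJ→K adds K; B→Q adds Q; BKQ→FJ adds F → {B, F, J, K, Q}.
{B, K}⁺: B→Q adds Q; BKQ→FJ adds F, J → {B, F, J, K, Q}.
Any other superkey contains one of these as a subset, so there are no further candidate keys.

BJ; BK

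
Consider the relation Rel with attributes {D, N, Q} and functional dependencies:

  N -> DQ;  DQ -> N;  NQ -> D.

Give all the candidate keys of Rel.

N, DQ

{N}⁺: N→DQ adds D, Q → {D, N, Q}.
{D, Q}⁺: DQ→N adds N → {D, N, Q}.
Any other superkey contains one of these as a subset, so there are no further candidate keys.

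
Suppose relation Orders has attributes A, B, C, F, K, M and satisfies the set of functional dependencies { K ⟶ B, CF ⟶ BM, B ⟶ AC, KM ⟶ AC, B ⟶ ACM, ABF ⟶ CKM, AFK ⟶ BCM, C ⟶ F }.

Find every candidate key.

B, C, K

{B}⁺: B→AC adds A, C; B→ACM adds M; C→F adds F; ABF→CKM adds K → {A, B, C, F, K, M}.
{C}⁺: C→F adds F; CF→BM adds B, M; B→AC adds A; ABF→CKM adds K → {A, B, C, F, K, M}.
{K}⁺: K→B adds B; B→AC adds A, C; B→ACM adds M; C→F adds F → {A, B, C, F, K, M}.
Any other superkey contains one of these as a subset, so there are no further candidate keys.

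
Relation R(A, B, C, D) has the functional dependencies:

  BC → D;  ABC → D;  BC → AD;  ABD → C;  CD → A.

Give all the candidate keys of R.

BC; ABD

Attribute B never appears on the right-hand side of any dependency, so B must belong to every candidate key.
{B}⁺ = {B}, which is not all of the schema, so we must add further attributes.
{B, C}⁺: BC→D adds D; BC→AD adds A → {A, B, C, D}. Minimal: {C}⁺ = {C}; {B}⁺ = {B} — none reach the full schema.
{A, B, D}⁺: ABD→C adds C → {A, B, C, D}. Minimal: {B, D}⁺ = {B, D}; {A, D}⁺ = {A, D}; {A, B}⁺ = {A, B} — none reach the full schema.
Any other superkey contains one of these as a subset, so there are no further candidate keys.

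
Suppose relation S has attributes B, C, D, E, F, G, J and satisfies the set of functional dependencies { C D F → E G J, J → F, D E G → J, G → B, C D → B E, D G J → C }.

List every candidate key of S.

{C, D, F}; {C, D, G}; {C, D, J}; {D, E, G}; {D, G, J}

{C, D, F}⁺: CDF→EGJ adds E, G, J; G→B adds B → {B, C, D, E, F, G, J}.
{C, D, G}⁺: G→B adds B; CD→BE adds E; DEG→J adds J; J→F adds F → {B, C, D, E, F, G, J}.
{C, D, J}⁺: J→F adds F; CD→BE adds B, E; CDF→EGJ adds G → {B, C, D, E, F, G, J}.
{D, E, G}⁺: DEG→J adds J; G→B adds B; DGJ→C adds C; J→F adds F → {B, C, D, E, F, G, J}.
{D, G, J}⁺: J→F adds F; G→B adds B; DGJ→C adds C; CDF→EGJ adds E → {B, C, D, E, F, G, J}.
Any other superkey contains one of these as a subset, so there are no further candidate keys.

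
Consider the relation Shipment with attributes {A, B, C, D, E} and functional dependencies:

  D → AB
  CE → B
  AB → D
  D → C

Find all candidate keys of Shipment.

(D, E), (A, B, E), (A, C, E)

Attribute E never appears on the right-hand side of any dependency, so E must belong to every candidate key.
{E}⁺ = {E}, which is not all of the schema, so we must add further attributes.
{D, E}⁺: D→AB adds A, B; D→C adds C → {A, B, C, D, E}.
{A, B, E}⁺: AB→D adds D; D→C adds C → {A, B, C, D, E}.
{A, C, E}⁺: CE→B adds B; AB→D adds D → {A, B, C, D, E}.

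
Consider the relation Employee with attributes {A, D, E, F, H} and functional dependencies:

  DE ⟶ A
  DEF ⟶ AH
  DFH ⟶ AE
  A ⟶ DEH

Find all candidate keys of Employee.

Attribute F never appears on the right-hand side of any dependency, so F must belong to every candidate key.
{F}⁺ = {F}, which is not all of the schema, so we must add further attributes.
{A, F}⁺: A→DEH adds D, E, H → {A, D, E, F, H}.
{D, E, F}⁺: DE→A adds A; DEF→AH adds H → {A, D, E, F, H}.
{D, F, H}⁺: DFH→AE adds A, E → {A, D, E, F, H}.

AF; DEF; DFH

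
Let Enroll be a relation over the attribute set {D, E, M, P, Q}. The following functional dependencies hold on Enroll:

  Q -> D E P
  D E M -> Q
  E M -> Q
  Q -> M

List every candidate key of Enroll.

{Q}⁺: Q→DEP adds D, E, P; Q→M adds M → {D, E, M, P, Q}.
{E, M}⁺: EM→Q adds Q; Q→DEP adds D, P → {D, E, M, P, Q}.
Any other superkey contains one of these as a subset, so there are no further candidate keys.

Q; EM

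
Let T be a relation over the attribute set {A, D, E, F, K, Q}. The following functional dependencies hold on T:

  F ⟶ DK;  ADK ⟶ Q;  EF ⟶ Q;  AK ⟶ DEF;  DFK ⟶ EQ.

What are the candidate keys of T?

Attribute A never appears on the right-hand side of any dependency, so A must belong to every candidate key.
{A}⁺ = {A}, which is not all of the schema, so we must add further attributes.
{A, F}⁺: F→DK adds D, K; ADK→Q adds Q; AK→DEF adds E → {A, D, E, F, K, Q}.
{A, K}⁺: AK→DEF adds D, E, F; DFK→EQ adds Q → {A, D, E, F, K, Q}.
Any other superkey contains one of these as a subset, so there are no further candidate keys.

{A, F}, {A, K}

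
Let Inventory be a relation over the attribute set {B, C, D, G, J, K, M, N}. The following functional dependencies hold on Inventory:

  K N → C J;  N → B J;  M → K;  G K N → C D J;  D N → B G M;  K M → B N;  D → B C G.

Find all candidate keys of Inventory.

{D, M}⁺: M→K adds K; KM→BN adds B, N; D→BCG adds C, G; KN→CJ adds J → {B, C, D, G, J, K, M, N}. Minimal: {M}⁺ = {B, C, J, K, M, N}; {D}⁺ = {B, C, D, G} — none reach the full schema.
{D, N}⁺: N→BJ adds B, J; DN→BGM adds G, M; D→BCG adds C; M→K adds K → {B, C, D, G, J, K, M, N}. Minimal: {N}⁺ = {B, J, N}; {D}⁺ = {B, C, D, G} — none reach the full schema.
{G, M}⁺: M→K adds K; KM→BN adds B, N; KN→CJ adds C, J; GKN→CDJ adds D → {B, C, D, G, J, K, M, N}. Minimal: {M}⁺ = {B, C, J, K, M, N}; {G}⁺ = {G} — none reach the full schema.
{G, K, N}⁺: KN→CJ adds C, J; N→BJ adds B; GKN→CDJ adds D; DN→BGM adds M → {B, C, D, G, J, K, M, N}. Minimal: {K, N}⁺ = {B, C, J, K, N}; {G, N}⁺ = {B, G, J, N}; {G, K}⁺ = {G, K} — none reach the full schema.

{D, M}, {D, N}, {G, M}, {G, K, N}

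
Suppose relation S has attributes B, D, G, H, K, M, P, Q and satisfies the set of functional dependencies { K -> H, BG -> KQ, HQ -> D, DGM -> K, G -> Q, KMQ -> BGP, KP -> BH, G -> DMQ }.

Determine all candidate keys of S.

{G}; {K, M, Q}

{G}⁺: G→Q adds Q; G→DMQ adds D, M; DGM→K adds K; KMQ→BGP adds B, P; KP→BH adds H → {B, D, G, H, K, M, P, Q}.
{K, M, Q}⁺: K→H adds H; HQ→D adds D; KMQ→BGP adds B, G, P → {B, D, G, H, K, M, P, Q}. Minimal: {M, Q}⁺ = {M, Q}; {K, Q}⁺ = {D, H, K, Q}; {K, M}⁺ = {H, K, M} — none reach the full schema.
Any other superkey contains one of these as a subset, so there are no further candidate keys.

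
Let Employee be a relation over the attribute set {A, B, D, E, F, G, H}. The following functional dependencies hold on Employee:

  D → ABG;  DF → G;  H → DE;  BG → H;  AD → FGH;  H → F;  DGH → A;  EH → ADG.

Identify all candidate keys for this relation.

(D), (H), (B, G)

{D}⁺: D→ABG adds A, B, G; BG→H adds H; AD→FGH adds F; H→DE adds E → {A, B, D, E, F, G, H}.
{H}⁺: H→DE adds D, E; H→F adds F; EH→ADG adds A, G; D→ABG adds B → {A, B, D, E, F, G, H}.
{B, G}⁺: BG→H adds H; H→F adds F; H→DE adds D, E; DGH→A adds A → {A, B, D, E, F, G, H}.
Any other superkey contains one of these as a subset, so there are no further candidate keys.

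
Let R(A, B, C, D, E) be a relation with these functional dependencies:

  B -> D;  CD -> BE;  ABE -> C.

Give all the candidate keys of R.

Attribute A never appears on the right-hand side of any dependency, so A must belong to every candidate key.
{A}⁺ = {A}, which is not all of the schema, so we must add further attributes.
{A, B, C}⁺: B→D adds D; CD→BE adds E → {A, B, C, D, E}.
{A, B, E}⁺: B→D adds D; ABE→C adds C → {A, B, C, D, E}.
{A, C, D}⁺: CD→BE adds B, E → {A, B, C, D, E}.
Any other superkey contains one of these as a subset, so there are no further candidate keys.

(A, B, C), (A, B, E), (A, C, D)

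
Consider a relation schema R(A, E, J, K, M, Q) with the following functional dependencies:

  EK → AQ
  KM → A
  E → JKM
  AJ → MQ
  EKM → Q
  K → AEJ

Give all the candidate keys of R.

(E); (K)

{E}⁺: E→JKM adds J, K, M; EKM→Q adds Q; K→AEJ adds A → {A, E, J, K, M, Q}.
{K}⁺: K→AEJ adds A, E, J; EK→AQ adds Q; E→JKM adds M → {A, E, J, K, M, Q}.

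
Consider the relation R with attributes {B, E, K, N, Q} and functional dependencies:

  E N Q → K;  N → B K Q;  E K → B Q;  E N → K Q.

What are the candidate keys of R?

{E, N}

Attributes E, N never appear on any right-hand side, so every candidate key must contain {E, N}.
{E, N}⁺ = {B, E, K, N, Q}, which is all of the schema, so {E, N} is the only candidate key.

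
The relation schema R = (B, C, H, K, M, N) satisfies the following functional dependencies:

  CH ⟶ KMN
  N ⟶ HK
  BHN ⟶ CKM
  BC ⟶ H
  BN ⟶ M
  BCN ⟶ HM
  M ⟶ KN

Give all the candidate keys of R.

Attribute B never appears on the right-hand side of any dependency, so B must belong to every candidate key.
{B}⁺ = {B}, which is not all of the schema, so we must add further attributes.
{B, C}⁺: BC→H adds H; CH→KMN adds K, M, N → {B, C, H, K, M, N}. Minimal: {C}⁺ = {C}; {B}⁺ = {B} — none reach the full schema.
{B, M}⁺: M→KN adds K, N; N→HK adds H; BHN→CKM adds C → {B, C, H, K, M, N}. Minimal: {M}⁺ = {H, K, M, N}; {B}⁺ = {B} — none reach the full schema.
{B, N}⁺: N→HK adds H, K; BHN→CKM adds C, M → {B, C, H, K, M, N}. Minimal: {N}⁺ = {H, K, N}; {B}⁺ = {B} — none reach the full schema.
Any other superkey contains one of these as a subset, so there are no further candidate keys.

{B, C}, {B, M}, {B, N}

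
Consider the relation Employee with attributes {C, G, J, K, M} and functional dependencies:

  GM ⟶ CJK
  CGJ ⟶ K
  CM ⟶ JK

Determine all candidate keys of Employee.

Attributes G, M never appear on any right-hand side, so every candidate key must contain {G, M}.
{G, M}⁺ = {C, G, J, K, M}, which is all of the schema, so {G, M} is the only candidate key.

(G, M)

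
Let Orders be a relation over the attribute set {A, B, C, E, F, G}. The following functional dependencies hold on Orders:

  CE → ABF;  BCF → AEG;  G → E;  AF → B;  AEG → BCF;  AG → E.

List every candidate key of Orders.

{A, G}⁺: G→E adds E; AEG→BCF adds B, C, F → {A, B, C, E, F, G}. Minimal: {G}⁺ = {E, G}; {A}⁺ = {A} — none reach the full schema.
{C, E}⁺: CE→ABF adds A, B, F; BCF→AEG adds G → {A, B, C, E, F, G}. Minimal: {E}⁺ = {E}; {C}⁺ = {C} — none reach the full schema.
{C, G}⁺: G→E adds E; CE→ABF adds A, B, F → {A, B, C, E, F, G}. Minimal: {G}⁺ = {E, G}; {C}⁺ = {C} — none reach the full schema.
{A, C, F}⁺: AF→B adds B; BCF→AEG adds E, G → {A, B, C, E, F, G}. Minimal: {C, F}⁺ = {C, F}; {A, F}⁺ = {A, B, F}; {A, C}⁺ = {A, C} — none reach the full schema.
{B, C, F}⁺: BCF→AEG adds A, E, G → {A, B, C, E, F, G}. Minimal: {C, F}⁺ = {C, F}; {B, F}⁺ = {B, F}; {B, C}⁺ = {B, C} — none reach the full schema.
Any other superkey contains one of these as a subset, so there are no further candidate keys.

{A, G}, {C, E}, {C, G}, {A, C, F}, {B, C, F}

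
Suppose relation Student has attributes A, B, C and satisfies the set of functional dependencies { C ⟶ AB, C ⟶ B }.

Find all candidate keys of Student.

Attribute C never appears on the right-hand side of any dependency, so C must belong to every candidate key.
{C}⁺ = {A, B, C}, which is all of the schema, so {C} is the only candidate key.

{C}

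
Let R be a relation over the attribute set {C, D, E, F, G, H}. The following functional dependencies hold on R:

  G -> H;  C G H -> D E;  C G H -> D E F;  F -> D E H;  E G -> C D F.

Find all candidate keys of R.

Attribute G never appears on the right-hand side of any dependency, so G must belong to every candidate key.
{G}⁺ = {G, H}, which is not all of the schema, so we must add further attributes.
{C, G}⁺: G→H adds H; CGH→DE adds D, E; CGH→DEF adds F → {C, D, E, F, G, H}. Minimal: {G}⁺ = {G, H}; {C}⁺ = {C} — none reach the full schema.
{E, G}⁺: G→H adds H; EG→CDF adds C, D, F → {C, D, E, F, G, H}. Minimal: {G}⁺ = {G, H}; {E}⁺ = {E} — none reach the full schema.
{F, G}⁺: G→H adds H; F→DEH adds D, E; EG→CDF adds C → {C, D, E, F, G, H}. Minimal: {G}⁺ = {G, H}; {F}⁺ = {D, E, F, H} — none reach the full schema.
Any other superkey contains one of these as a subset, so there are no further candidate keys.

CG; EG; FG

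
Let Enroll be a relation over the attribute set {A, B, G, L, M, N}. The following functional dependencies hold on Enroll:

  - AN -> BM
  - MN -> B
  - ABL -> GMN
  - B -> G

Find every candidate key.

ABL, ALN

Attributes A, L never appear on any right-hand side, so every candidate key must contain {A, L}.
{A, L}⁺ = {A, L}, which is not all of the schema, so we must add further attributes.
{A, B, L}⁺: ABL→GMN adds G, M, N → {A, B, G, L, M, N}.
{A, L, N}⁺: AN→BM adds B, M; ABL→GMN adds G → {A, B, G, L, M, N}.
Any other superkey contains one of these as a subset, so there are no further candidate keys.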